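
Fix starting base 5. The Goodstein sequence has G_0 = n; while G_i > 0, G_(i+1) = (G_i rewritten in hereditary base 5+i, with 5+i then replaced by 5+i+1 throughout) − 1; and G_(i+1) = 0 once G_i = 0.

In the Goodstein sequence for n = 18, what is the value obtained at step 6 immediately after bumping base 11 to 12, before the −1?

30

G_0 = 18. HB_5(18) = 3·5 + 3. Bump = 21. G_1 = 20.
G_1 = 20. HB_6(20) = 3·6 + 2. Bump = 23. G_2 = 22.
G_2 = 22. HB_7(22) = 3·7 + 1. Bump = 25. G_3 = 24.
G_3 = 24. HB_8(24) = 3·8. Bump = 27. G_4 = 26.
G_4 = 26. HB_9(26) = 2·9 + 8. Bump = 28. G_5 = 27.
G_5 = 27. HB_10(27) = 2·10 + 7. Bump = 29. G_6 = 28.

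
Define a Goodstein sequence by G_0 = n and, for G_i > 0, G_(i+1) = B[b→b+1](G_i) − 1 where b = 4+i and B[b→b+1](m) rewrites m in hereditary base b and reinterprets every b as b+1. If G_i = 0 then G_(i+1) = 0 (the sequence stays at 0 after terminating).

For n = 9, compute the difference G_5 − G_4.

i=0: 9 = 2·4 + 1 (b=4); 4→5: 2·5 + 1 = 11; 11−1 = 10
i=1: 10 = 2·5 (b=5); 5→6: 2·6 = 12; 12−1 = 11
i=2: 11 = 6 + 5 (b=6); 6→7: 7 + 5 = 12; 12−1 = 11
i=3: 11 = 7 + 4 (b=7); 7→8: 8 + 4 = 12; 12−1 = 11
i=4: 11 = 8 + 3 (b=8); 8→9: 9 + 3 = 12; 12−1 = 11

0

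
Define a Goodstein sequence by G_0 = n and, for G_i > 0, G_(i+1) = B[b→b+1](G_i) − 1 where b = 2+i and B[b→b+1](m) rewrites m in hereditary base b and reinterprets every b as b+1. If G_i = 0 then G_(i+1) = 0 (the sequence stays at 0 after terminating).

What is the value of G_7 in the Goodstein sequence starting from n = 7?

G_0=7  [base 2] 2^2 + 2 + 1  →[2↦3]→  3^3 + 3 + 1 = 31  −1 ⇒ G_1=30
G_1=30  [base 3] 3^3 + 3  →[3↦4]→  4^4 + 4 = 260  −1 ⇒ G_2=259
G_2=259  [base 4] 4^4 + 3  →[4↦5]→  5^5 + 3 = 3128  −1 ⇒ G_3=3127
G_3=3127  [base 5] 5^5 + 2  →[5↦6]→  6^6 + 2 = 46658  −1 ⇒ G_4=46657
G_4=46657  [base 6] 6^6 + 1  →[6↦7]→  7^7 + 1 = 823544  −1 ⇒ G_5=823543
G_5=823543  [base 7] 7^7  →[7↦8]→  8^8 = 16777216  −1 ⇒ G_6=16777215
G_6=16777215  [base 8] 7·8^7 + 7·8^6 + 7·8^5 + 7·8^4 + 7·8^3 + 7·8^2 + 7·8 + 7  →[8↦9]→  7·9^7 + 7·9^6 + 7·9^5 + 7·9^4 + 7·9^3 + 7·9^2 + 7·9 + 7 = 37665880  −1 ⇒ G_7=37665879
G_7=37665879  [base 9] 7·9^7 + 7·9^6 + 7·9^5 + 7·9^4 + 7·9^3 + 7·9^2 + 7·9 + 6  →[9↦10]→  7·10^7 + 7·10^6 + 7·10^5 + 7·10^4 + 7·10^3 + 7·10^2 + 7·10 + 6 = 77777776  −1 ⇒ G_8=77777775

37665879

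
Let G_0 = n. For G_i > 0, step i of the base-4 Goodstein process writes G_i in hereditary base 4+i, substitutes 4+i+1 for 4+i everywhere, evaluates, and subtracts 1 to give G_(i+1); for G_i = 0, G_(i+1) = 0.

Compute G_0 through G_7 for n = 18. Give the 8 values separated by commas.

18, 26, 36, 48, 53, 58, 63, 68

[0] 18 ≡ 4^2 + 2 (base 4). Lift 5: 27. −1: 26.
[1] 26 ≡ 5^2 + 1 (base 5). Lift 6: 37. −1: 36.
[2] 36 ≡ 6^2 (base 6). Lift 7: 49. −1: 48.
[3] 48 ≡ 6·7 + 6 (base 7). Lift 8: 54. −1: 53.
[4] 53 ≡ 6·8 + 5 (base 8). Lift 9: 59. −1: 58.
[5] 58 ≡ 6·9 + 4 (base 9). Lift 10: 64. −1: 63.
[6] 63 ≡ 6·10 + 3 (base 10). Lift 11: 69. −1: 68.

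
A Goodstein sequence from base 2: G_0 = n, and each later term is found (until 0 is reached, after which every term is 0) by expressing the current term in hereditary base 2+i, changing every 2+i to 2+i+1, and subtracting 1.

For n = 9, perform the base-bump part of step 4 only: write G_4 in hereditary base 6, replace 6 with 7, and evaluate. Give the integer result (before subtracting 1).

2471827

[0] 9 ≡ 2^(2 + 1) + 1 (base 2). Lift 3: 82. −1: 81.
[1] 81 ≡ 3^(3 + 1) (base 3). Lift 4: 1024. −1: 1023.
[2] 1023 ≡ 3·4^4 + 3·4^3 + 3·4^2 + 3·4 + 3 (base 4). Lift 5: 9843. −1: 9842.
[3] 9842 ≡ 3·5^5 + 3·5^3 + 3·5^2 + 3·5 + 2 (base 5). Lift 6: 140744. −1: 140743.
[4] 140743 ≡ 3·6^6 + 3·6^3 + 3·6^2 + 3·6 + 1 (base 6). Lift 7: 2471827. −1: 2471826.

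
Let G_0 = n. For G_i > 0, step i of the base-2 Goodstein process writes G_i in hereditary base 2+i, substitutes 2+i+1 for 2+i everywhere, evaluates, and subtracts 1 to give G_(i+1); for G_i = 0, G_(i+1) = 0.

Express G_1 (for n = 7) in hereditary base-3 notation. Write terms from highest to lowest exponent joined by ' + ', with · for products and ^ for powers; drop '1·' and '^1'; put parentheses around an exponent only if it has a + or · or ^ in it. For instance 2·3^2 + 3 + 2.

i=0: 7 = 2^2 + 2 + 1 (b=2); 2→3: 3^3 + 3 + 1 = 31; 31−1 = 30
i=1: 30 = 3^3 + 3 (b=3); 3→4: 4^4 + 4 = 260; 260−1 = 259

3^3 + 3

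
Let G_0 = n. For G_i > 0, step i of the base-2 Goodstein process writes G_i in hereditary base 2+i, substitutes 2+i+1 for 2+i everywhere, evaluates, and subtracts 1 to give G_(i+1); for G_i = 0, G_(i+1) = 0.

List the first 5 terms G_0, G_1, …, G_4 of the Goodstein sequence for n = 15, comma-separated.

15, 111, 1283, 18752, 326593

15 —HB2→ 2^(2 + 1) + 2^2 + 2 + 1 —bump→ 3^(3 + 1) + 3^3 + 3 + 1 = 112 —(−1)→ 111
111 —HB3→ 3^(3 + 1) + 3^3 + 3 —bump→ 4^(4 + 1) + 4^4 + 4 = 1284 —(−1)→ 1283
1283 —HB4→ 4^(4 + 1) + 4^4 + 3 —bump→ 5^(5 + 1) + 5^5 + 3 = 18753 —(−1)→ 18752
18752 —HB5→ 5^(5 + 1) + 5^5 + 2 —bump→ 6^(6 + 1) + 6^6 + 2 = 326594 —(−1)→ 326593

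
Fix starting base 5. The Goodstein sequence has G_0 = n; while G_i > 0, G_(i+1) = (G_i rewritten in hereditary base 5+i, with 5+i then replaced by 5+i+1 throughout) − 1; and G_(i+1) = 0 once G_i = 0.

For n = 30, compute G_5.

101

G_0=30  [base 5] 5^2 + 5  →[5↦6]→  6^2 + 6 = 42  −1 ⇒ G_1=41
G_1=41  [base 6] 6^2 + 5  →[6↦7]→  7^2 + 5 = 54  −1 ⇒ G_2=53
G_2=53  [base 7] 7^2 + 4  →[7↦8]→  8^2 + 4 = 68  −1 ⇒ G_3=67
G_3=67  [base 8] 8^2 + 3  →[8↦9]→  9^2 + 3 = 84  −1 ⇒ G_4=83
G_4=83  [base 9] 9^2 + 2  →[9↦10]→  10^2 + 2 = 102  −1 ⇒ G_5=101
G_5=101  [base 10] 10^2 + 1  →[10↦11]→  11^2 + 1 = 122  −1 ⇒ G_6=121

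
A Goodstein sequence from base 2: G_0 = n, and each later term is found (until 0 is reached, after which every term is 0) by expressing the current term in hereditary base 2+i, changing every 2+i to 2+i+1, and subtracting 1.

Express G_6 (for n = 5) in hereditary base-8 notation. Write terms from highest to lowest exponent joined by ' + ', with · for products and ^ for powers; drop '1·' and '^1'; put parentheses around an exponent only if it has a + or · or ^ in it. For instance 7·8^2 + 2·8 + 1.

3·8^3 + 3·8^2 + 2·8 + 7

step 0: 5 = 2^2 + 1; sub 3 for 2: 3^3 + 1; = 28; G_1 = 28−1 = 27
step 1: 27 = 3^3; sub 4 for 3: 4^4; = 256; G_2 = 256−1 = 255
step 2: 255 = 3·4^3 + 3·4^2 + 3·4 + 3; sub 5 for 4: 3·5^3 + 3·5^2 + 3·5 + 3; = 468; G_3 = 468−1 = 467
step 3: 467 = 3·5^3 + 3·5^2 + 3·5 + 2; sub 6 for 5: 3·6^3 + 3·6^2 + 3·6 + 2; = 776; G_4 = 776−1 = 775
step 4: 775 = 3·6^3 + 3·6^2 + 3·6 + 1; sub 7 for 6: 3·7^3 + 3·7^2 + 3·7 + 1; = 1198; G_5 = 1198−1 = 1197
step 5: 1197 = 3·7^3 + 3·7^2 + 3·7; sub 8 for 7: 3·8^3 + 3·8^2 + 3·8; = 1752; G_6 = 1752−1 = 1751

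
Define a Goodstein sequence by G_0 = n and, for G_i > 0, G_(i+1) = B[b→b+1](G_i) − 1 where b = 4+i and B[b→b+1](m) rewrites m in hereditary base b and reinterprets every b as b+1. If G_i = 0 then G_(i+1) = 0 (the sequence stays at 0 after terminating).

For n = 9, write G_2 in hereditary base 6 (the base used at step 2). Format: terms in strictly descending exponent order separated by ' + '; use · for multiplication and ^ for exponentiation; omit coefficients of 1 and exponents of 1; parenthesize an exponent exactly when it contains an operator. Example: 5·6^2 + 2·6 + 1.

step 0: 9 = 2·4 + 1; sub 5 for 4: 2·5 + 1; = 11; G_1 = 11−1 = 10
step 1: 10 = 2·5; sub 6 for 5: 2·6; = 12; G_2 = 12−1 = 11
step 2: 11 = 6 + 5; sub 7 for 6: 7 + 5; = 12; G_3 = 12−1 = 11

6 + 5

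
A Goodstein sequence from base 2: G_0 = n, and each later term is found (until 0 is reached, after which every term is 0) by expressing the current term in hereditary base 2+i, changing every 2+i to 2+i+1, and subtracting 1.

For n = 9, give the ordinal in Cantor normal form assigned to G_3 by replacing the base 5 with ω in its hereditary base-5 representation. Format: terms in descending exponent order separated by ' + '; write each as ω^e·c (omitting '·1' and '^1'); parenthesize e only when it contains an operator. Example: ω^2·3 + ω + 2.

ω^ω·3 + ω^3·3 + ω^2·3 + ω·3 + 2

G_0=9  [base 2] 2^(2 + 1) + 1  →[2↦3]→  3^(3 + 1) + 1 = 82  −1 ⇒ G_1=81
G_1=81  [base 3] 3^(3 + 1)  →[3↦4]→  4^(4 + 1) = 1024  −1 ⇒ G_2=1023
G_2=1023  [base 4] 3·4^4 + 3·4^3 + 3·4^2 + 3·4 + 3  →[4↦5]→  3·5^5 + 3·5^3 + 3·5^2 + 3·5 + 3 = 9843  −1 ⇒ G_3=9842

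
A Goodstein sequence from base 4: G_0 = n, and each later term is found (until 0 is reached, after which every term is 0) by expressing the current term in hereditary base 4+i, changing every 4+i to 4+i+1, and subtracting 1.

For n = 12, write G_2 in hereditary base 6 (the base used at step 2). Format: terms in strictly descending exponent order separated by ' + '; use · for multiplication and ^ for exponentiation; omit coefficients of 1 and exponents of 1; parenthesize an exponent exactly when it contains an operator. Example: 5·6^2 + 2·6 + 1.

[0] 12 ≡ 3·4 (base 4). Lift 5: 15. −1: 14.
[1] 14 ≡ 2·5 + 4 (base 5). Lift 6: 16. −1: 15.

2·6 + 3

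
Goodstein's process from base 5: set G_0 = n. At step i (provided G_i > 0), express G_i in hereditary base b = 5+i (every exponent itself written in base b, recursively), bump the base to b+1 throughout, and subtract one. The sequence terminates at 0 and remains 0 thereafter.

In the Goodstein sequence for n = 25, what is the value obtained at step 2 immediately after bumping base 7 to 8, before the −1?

(0) 25|_5 = 5^2 ↦ 6^2|_6 = 36 ⇒ 35
(1) 35|_6 = 5·6 + 5 ↦ 5·7 + 5|_7 = 40 ⇒ 39
(2) 39|_7 = 5·7 + 4 ↦ 5·8 + 4|_8 = 44 ⇒ 43

44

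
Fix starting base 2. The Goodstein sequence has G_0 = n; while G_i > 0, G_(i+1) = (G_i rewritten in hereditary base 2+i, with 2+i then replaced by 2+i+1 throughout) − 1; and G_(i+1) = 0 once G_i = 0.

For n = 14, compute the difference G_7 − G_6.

step 0: 14 = 2^(2 + 1) + 2^2 + 2; sub 3 for 2: 3^(3 + 1) + 3^3 + 3; = 111; G_1 = 111−1 = 110
step 1: 110 = 3^(3 + 1) + 3^3 + 2; sub 4 for 3: 4^(4 + 1) + 4^4 + 2; = 1282; G_2 = 1282−1 = 1281
step 2: 1281 = 4^(4 + 1) + 4^4 + 1; sub 5 for 4: 5^(5 + 1) + 5^5 + 1; = 18751; G_3 = 18751−1 = 18750
step 3: 18750 = 5^(5 + 1) + 5^5; sub 6 for 5: 6^(6 + 1) + 6^6; = 326592; G_4 = 326592−1 = 326591
step 4: 326591 = 6^(6 + 1) + 5·6^5 + 5·6^4 + 5·6^3 + 5·6^2 + 5·6 + 5; sub 7 for 6: 7^(7 + 1) + 5·7^5 + 5·7^4 + 5·7^3 + 5·7^2 + 5·7 + 5; = 5862841; G_5 = 5862841−1 = 5862840
step 5: 5862840 = 7^(7 + 1) + 5·7^5 + 5·7^4 + 5·7^3 + 5·7^2 + 5·7 + 4; sub 8 for 7: 8^(8 + 1) + 5·8^5 + 5·8^4 + 5·8^3 + 5·8^2 + 5·8 + 4; = 134404972; G_6 = 134404972−1 = 134404971
step 6: 134404971 = 8^(8 + 1) + 5·8^5 + 5·8^4 + 5·8^3 + 5·8^2 + 5·8 + 3; sub 9 for 8: 9^(9 + 1) + 5·9^5 + 5·9^4 + 5·9^3 + 5·9^2 + 5·9 + 3; = 3487116549; G_7 = 3487116549−1 = 3487116548

3352711577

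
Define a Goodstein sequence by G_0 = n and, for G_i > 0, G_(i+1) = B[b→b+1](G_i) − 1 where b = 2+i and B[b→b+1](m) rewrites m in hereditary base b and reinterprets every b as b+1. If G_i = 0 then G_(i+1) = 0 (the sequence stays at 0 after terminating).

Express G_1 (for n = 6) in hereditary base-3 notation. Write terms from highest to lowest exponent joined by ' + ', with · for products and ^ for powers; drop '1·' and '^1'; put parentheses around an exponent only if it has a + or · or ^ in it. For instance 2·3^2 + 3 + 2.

3^3 + 2

(0) 6|_2 = 2^2 + 2 ↦ 3^3 + 3|_3 = 30 ⇒ 29
(1) 29|_3 = 3^3 + 2 ↦ 4^4 + 2|_4 = 258 ⇒ 257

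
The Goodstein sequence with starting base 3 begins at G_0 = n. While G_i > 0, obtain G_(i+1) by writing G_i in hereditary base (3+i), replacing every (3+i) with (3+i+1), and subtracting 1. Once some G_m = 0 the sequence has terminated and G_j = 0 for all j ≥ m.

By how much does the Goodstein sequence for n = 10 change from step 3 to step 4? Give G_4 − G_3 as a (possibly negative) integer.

G_0 = 10. HB_3(10) = 3^2 + 1. Bump = 17. G_1 = 16.
G_1 = 16. HB_4(16) = 4^2. Bump = 25. G_2 = 24.
G_2 = 24. HB_5(24) = 4·5 + 4. Bump = 28. G_3 = 27.
G_3 = 27. HB_6(27) = 4·6 + 3. Bump = 31. G_4 = 30.

3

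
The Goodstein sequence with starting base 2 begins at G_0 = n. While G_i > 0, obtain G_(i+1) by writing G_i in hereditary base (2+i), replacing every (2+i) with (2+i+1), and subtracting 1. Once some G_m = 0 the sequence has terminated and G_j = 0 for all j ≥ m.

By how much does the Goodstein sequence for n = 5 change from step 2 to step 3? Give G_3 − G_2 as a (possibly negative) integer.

i=0: 5 = 2^2 + 1 (b=2); 2→3: 3^3 + 1 = 28; 28−1 = 27
i=1: 27 = 3^3 (b=3); 3→4: 4^4 = 256; 256−1 = 255
i=2: 255 = 3·4^3 + 3·4^2 + 3·4 + 3 (b=4); 4→5: 3·5^3 + 3·5^2 + 3·5 + 3 = 468; 468−1 = 467

212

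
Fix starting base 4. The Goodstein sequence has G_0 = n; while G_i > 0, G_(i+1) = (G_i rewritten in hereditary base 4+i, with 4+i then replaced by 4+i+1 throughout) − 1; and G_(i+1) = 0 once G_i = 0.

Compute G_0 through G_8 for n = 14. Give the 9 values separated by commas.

step 0: 14 = 3·4 + 2; sub 5 for 4: 3·5 + 2; = 17; G_1 = 17−1 = 16
step 1: 16 = 3·5 + 1; sub 6 for 5: 3·6 + 1; = 19; G_2 = 19−1 = 18
step 2: 18 = 3·6; sub 7 for 6: 3·7; = 21; G_3 = 21−1 = 20
step 3: 20 = 2·7 + 6; sub 8 for 7: 2·8 + 6; = 22; G_4 = 22−1 = 21
step 4: 21 = 2·8 + 5; sub 9 for 8: 2·9 + 5; = 23; G_5 = 23−1 = 22
step 5: 22 = 2·9 + 4; sub 10 for 9: 2·10 + 4; = 24; G_6 = 24−1 = 23
step 6: 23 = 2·10 + 3; sub 11 for 10: 2·11 + 3; = 25; G_7 = 25−1 = 24
step 7: 24 = 2·11 + 2; sub 12 for 11: 2·12 + 2; = 26; G_8 = 26−1 = 25

14, 16, 18, 20, 21, 22, 23, 24, 25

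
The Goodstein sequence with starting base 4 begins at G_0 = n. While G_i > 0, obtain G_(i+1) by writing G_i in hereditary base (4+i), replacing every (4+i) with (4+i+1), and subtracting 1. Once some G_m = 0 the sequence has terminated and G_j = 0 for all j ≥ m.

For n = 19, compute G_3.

step 0: 19 = 4^2 + 3; sub 5 for 4: 5^2 + 3; = 28; G_1 = 28−1 = 27
step 1: 27 = 5^2 + 2; sub 6 for 5: 6^2 + 2; = 38; G_2 = 38−1 = 37
step 2: 37 = 6^2 + 1; sub 7 for 6: 7^2 + 1; = 50; G_3 = 50−1 = 49
step 3: 49 = 7^2; sub 8 for 7: 8^2; = 64; G_4 = 64−1 = 63

49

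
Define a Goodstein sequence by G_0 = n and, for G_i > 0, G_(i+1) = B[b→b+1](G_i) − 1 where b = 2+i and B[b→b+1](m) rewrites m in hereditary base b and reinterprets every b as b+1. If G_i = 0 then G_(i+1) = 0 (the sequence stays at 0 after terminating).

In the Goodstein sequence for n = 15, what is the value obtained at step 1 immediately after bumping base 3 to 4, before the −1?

i=0: 15 = 2^(2 + 1) + 2^2 + 2 + 1 (b=2); 2→3: 3^(3 + 1) + 3^3 + 3 + 1 = 112; 112−1 = 111
i=1: 111 = 3^(3 + 1) + 3^3 + 3 (b=3); 3→4: 4^(4 + 1) + 4^4 + 4 = 1284; 1284−1 = 1283

1284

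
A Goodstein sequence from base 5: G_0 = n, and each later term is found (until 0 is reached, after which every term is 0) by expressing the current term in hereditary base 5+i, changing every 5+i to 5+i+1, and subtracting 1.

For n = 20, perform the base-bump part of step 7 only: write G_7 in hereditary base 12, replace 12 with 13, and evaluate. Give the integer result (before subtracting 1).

(0) 20|_5 = 4·5 ↦ 4·6|_6 = 24 ⇒ 23
(1) 23|_6 = 3·6 + 5 ↦ 3·7 + 5|_7 = 26 ⇒ 25
(2) 25|_7 = 3·7 + 4 ↦ 3·8 + 4|_8 = 28 ⇒ 27
(3) 27|_8 = 3·8 + 3 ↦ 3·9 + 3|_9 = 30 ⇒ 29
(4) 29|_9 = 3·9 + 2 ↦ 3·10 + 2|_10 = 32 ⇒ 31
(5) 31|_10 = 3·10 + 1 ↦ 3·11 + 1|_11 = 34 ⇒ 33
(6) 33|_11 = 3·11 ↦ 3·12|_12 = 36 ⇒ 35
(7) 35|_12 = 2·12 + 11 ↦ 2·13 + 11|_13 = 37 ⇒ 36

37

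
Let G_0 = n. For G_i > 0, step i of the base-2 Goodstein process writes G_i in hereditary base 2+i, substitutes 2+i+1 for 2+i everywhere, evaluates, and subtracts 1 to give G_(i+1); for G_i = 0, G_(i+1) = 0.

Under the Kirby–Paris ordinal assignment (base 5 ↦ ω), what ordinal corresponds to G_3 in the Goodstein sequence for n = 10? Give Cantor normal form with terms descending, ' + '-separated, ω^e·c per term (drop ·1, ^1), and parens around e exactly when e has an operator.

step 0: 10 = 2^(2 + 1) + 2; sub 3 for 2: 3^(3 + 1) + 3; = 84; G_1 = 84−1 = 83
step 1: 83 = 3^(3 + 1) + 2; sub 4 for 3: 4^(4 + 1) + 2; = 1026; G_2 = 1026−1 = 1025
step 2: 1025 = 4^(4 + 1) + 1; sub 5 for 4: 5^(5 + 1) + 1; = 15626; G_3 = 15626−1 = 15625
step 3: 15625 = 5^(5 + 1); sub 6 for 5: 6^(6 + 1); = 279936; G_4 = 279936−1 = 279935

ω^(ω + 1)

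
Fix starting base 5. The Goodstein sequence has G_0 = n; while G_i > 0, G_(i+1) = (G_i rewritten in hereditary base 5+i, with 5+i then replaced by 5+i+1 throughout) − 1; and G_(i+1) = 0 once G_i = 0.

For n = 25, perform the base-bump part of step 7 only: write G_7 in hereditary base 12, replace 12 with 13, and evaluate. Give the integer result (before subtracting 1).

i=0: 25 = 5^2 (b=5); 5→6: 6^2 = 36; 36−1 = 35
i=1: 35 = 5·6 + 5 (b=6); 6→7: 5·7 + 5 = 40; 40−1 = 39
i=2: 39 = 5·7 + 4 (b=7); 7→8: 5·8 + 4 = 44; 44−1 = 43
i=3: 43 = 5·8 + 3 (b=8); 8→9: 5·9 + 3 = 48; 48−1 = 47
i=4: 47 = 5·9 + 2 (b=9); 9→10: 5·10 + 2 = 52; 52−1 = 51
i=5: 51 = 5·10 + 1 (b=10); 10→11: 5·11 + 1 = 56; 56−1 = 55
i=6: 55 = 5·11 (b=11); 11→12: 5·12 = 60; 60−1 = 59
i=7: 59 = 4·12 + 11 (b=12); 12→13: 4·13 + 11 = 63; 63−1 = 62

63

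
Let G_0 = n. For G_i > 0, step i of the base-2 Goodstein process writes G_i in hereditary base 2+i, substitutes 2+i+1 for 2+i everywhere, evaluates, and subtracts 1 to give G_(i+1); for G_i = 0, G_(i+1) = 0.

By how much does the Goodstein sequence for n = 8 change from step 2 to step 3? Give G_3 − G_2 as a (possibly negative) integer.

5757

i=0: 8 = 2^(2 + 1) (b=2); 2→3: 3^(3 + 1) = 81; 81−1 = 80
i=1: 80 = 2·3^3 + 2·3^2 + 2·3 + 2 (b=3); 3→4: 2·4^4 + 2·4^2 + 2·4 + 2 = 554; 554−1 = 553
i=2: 553 = 2·4^4 + 2·4^2 + 2·4 + 1 (b=4); 4→5: 2·5^5 + 2·5^2 + 2·5 + 1 = 6311; 6311−1 = 6310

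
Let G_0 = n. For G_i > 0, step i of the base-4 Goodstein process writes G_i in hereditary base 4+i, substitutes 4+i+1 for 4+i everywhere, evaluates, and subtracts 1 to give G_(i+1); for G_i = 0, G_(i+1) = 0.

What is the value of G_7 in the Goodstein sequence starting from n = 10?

G_0=10  [base 4] 2·4 + 2  →[4↦5]→  2·5 + 2 = 12  −1 ⇒ G_1=11
G_1=11  [base 5] 2·5 + 1  →[5↦6]→  2·6 + 1 = 13  −1 ⇒ G_2=12
G_2=12  [base 6] 2·6  →[6↦7]→  2·7 = 14  −1 ⇒ G_3=13
G_3=13  [base 7] 7 + 6  →[7↦8]→  8 + 6 = 14  −1 ⇒ G_4=13
G_4=13  [base 8] 8 + 5  →[8↦9]→  9 + 5 = 14  −1 ⇒ G_5=13
G_5=13  [base 9] 9 + 4  →[9↦10]→  10 + 4 = 14  −1 ⇒ G_6=13
G_6=13  [base 10] 10 + 3  →[10↦11]→  11 + 3 = 14  −1 ⇒ G_7=13
G_7=13  [base 11] 11 + 2  →[11↦12]→  12 + 2 = 14  −1 ⇒ G_8=13

13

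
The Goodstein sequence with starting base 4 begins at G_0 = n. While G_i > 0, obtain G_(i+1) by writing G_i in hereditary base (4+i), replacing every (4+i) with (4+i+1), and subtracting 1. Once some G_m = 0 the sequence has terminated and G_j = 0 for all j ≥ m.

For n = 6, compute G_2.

G_0 = 6. HB_4(6) = 4 + 2. Bump = 7. G_1 = 6.
G_1 = 6. HB_5(6) = 5 + 1. Bump = 7. G_2 = 6.

6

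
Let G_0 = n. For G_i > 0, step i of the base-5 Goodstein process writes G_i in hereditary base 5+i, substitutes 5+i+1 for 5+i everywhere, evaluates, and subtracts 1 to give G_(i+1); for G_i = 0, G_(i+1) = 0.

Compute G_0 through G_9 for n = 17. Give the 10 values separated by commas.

17, 19, 21, 23, 24, 25, 26, 27, 28, 29

step 0: 17 = 3·5 + 2; sub 6 for 5: 3·6 + 2; = 20; G_1 = 20−1 = 19
step 1: 19 = 3·6 + 1; sub 7 for 6: 3·7 + 1; = 22; G_2 = 22−1 = 21
step 2: 21 = 3·7; sub 8 for 7: 3·8; = 24; G_3 = 24−1 = 23
step 3: 23 = 2·8 + 7; sub 9 for 8: 2·9 + 7; = 25; G_4 = 25−1 = 24
step 4: 24 = 2·9 + 6; sub 10 for 9: 2·10 + 6; = 26; G_5 = 26−1 = 25
step 5: 25 = 2·10 + 5; sub 11 for 10: 2·11 + 5; = 27; G_6 = 27−1 = 26
step 6: 26 = 2·11 + 4; sub 12 for 11: 2·12 + 4; = 28; G_7 = 28−1 = 27
step 7: 27 = 2·12 + 3; sub 13 for 12: 2·13 + 3; = 29; G_8 = 29−1 = 28
step 8: 28 = 2·13 + 2; sub 14 for 13: 2·14 + 2; = 30; G_9 = 30−1 = 29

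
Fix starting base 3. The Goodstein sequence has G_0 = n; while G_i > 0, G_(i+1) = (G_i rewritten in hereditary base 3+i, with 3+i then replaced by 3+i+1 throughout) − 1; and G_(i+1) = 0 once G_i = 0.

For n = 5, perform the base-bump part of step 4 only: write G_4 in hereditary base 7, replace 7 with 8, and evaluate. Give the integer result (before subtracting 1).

G_0 = 5. HB_3(5) = 3 + 2. Bump = 6. G_1 = 5.
G_1 = 5. HB_4(5) = 4 + 1. Bump = 6. G_2 = 5.
G_2 = 5. HB_5(5) = 5. Bump = 6. G_3 = 5.
G_3 = 5. HB_6(5) = 5. Bump = 5. G_4 = 4.

4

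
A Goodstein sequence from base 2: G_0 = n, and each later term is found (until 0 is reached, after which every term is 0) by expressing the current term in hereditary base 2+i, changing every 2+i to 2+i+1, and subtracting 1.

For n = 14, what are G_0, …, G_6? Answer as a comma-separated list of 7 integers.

14, 110, 1281, 18750, 326591, 5862840, 134404971

G_0=14  [base 2] 2^(2 + 1) + 2^2 + 2  →[2↦3]→  3^(3 + 1) + 3^3 + 3 = 111  −1 ⇒ G_1=110
G_1=110  [base 3] 3^(3 + 1) + 3^3 + 2  →[3↦4]→  4^(4 + 1) + 4^4 + 2 = 1282  −1 ⇒ G_2=1281
G_2=1281  [base 4] 4^(4 + 1) + 4^4 + 1  →[4↦5]→  5^(5 + 1) + 5^5 + 1 = 18751  −1 ⇒ G_3=18750
G_3=18750  [base 5] 5^(5 + 1) + 5^5  →[5↦6]→  6^(6 + 1) + 6^6 = 326592  −1 ⇒ G_4=326591
G_4=326591  [base 6] 6^(6 + 1) + 5·6^5 + 5·6^4 + 5·6^3 + 5·6^2 + 5·6 + 5  →[6↦7]→  7^(7 + 1) + 5·7^5 + 5·7^4 + 5·7^3 + 5·7^2 + 5·7 + 5 = 5862841  −1 ⇒ G_5=5862840
G_5=5862840  [base 7] 7^(7 + 1) + 5·7^5 + 5·7^4 + 5·7^3 + 5·7^2 + 5·7 + 4  →[7↦8]→  8^(8 + 1) + 5·8^5 + 5·8^4 + 5·8^3 + 5·8^2 + 5·8 + 4 = 134404972  −1 ⇒ G_6=134404971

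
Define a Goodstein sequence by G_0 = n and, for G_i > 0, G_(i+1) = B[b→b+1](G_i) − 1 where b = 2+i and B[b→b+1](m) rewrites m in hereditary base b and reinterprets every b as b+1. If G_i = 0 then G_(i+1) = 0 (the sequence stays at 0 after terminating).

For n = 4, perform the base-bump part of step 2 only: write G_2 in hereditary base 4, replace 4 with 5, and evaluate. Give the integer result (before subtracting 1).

61

base 2: 4 = 2^2; at 3: 3^3 = 27; next = 26
base 3: 26 = 2·3^2 + 2·3 + 2; at 4: 2·4^2 + 2·4 + 2 = 42; next = 41
base 4: 41 = 2·4^2 + 2·4 + 1; at 5: 2·5^2 + 2·5 + 1 = 61; next = 60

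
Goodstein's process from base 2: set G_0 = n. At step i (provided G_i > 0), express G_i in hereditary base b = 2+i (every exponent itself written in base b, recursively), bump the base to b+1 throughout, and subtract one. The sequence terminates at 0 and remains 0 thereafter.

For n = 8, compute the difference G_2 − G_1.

step 0: 8 = 2^(2 + 1); sub 3 for 2: 3^(3 + 1); = 81; G_1 = 81−1 = 80
step 1: 80 = 2·3^3 + 2·3^2 + 2·3 + 2; sub 4 for 3: 2·4^4 + 2·4^2 + 2·4 + 2; = 554; G_2 = 554−1 = 553

473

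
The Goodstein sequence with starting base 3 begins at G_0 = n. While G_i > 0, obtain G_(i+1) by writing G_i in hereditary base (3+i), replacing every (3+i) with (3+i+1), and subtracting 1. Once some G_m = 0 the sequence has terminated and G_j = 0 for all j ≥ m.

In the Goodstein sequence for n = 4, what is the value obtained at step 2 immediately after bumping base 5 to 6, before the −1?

(0) 4|_3 = 3 + 1 ↦ 4 + 1|_4 = 5 ⇒ 4
(1) 4|_4 = 4 ↦ 5|_5 = 5 ⇒ 4
(2) 4|_5 = 4 ↦ 4|_6 = 4 ⇒ 3

4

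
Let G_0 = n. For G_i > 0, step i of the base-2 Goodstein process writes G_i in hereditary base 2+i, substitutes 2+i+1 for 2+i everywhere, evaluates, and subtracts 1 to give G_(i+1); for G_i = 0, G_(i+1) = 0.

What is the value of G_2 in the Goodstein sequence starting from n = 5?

step 0: 5 = 2^2 + 1; sub 3 for 2: 3^3 + 1; = 28; G_1 = 28−1 = 27
step 1: 27 = 3^3; sub 4 for 3: 4^4; = 256; G_2 = 256−1 = 255

255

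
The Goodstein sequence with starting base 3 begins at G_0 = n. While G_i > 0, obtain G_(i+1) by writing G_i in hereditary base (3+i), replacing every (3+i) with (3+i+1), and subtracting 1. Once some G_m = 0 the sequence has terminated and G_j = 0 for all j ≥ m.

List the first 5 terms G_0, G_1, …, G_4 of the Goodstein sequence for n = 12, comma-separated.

12, 19, 27, 37, 49

12 —HB3→ 3^2 + 3 —bump→ 4^2 + 4 = 20 —(−1)→ 19
19 —HB4→ 4^2 + 3 —bump→ 5^2 + 3 = 28 —(−1)→ 27
27 —HB5→ 5^2 + 2 —bump→ 6^2 + 2 = 38 —(−1)→ 37
37 —HB6→ 6^2 + 1 —bump→ 7^2 + 1 = 50 —(−1)→ 49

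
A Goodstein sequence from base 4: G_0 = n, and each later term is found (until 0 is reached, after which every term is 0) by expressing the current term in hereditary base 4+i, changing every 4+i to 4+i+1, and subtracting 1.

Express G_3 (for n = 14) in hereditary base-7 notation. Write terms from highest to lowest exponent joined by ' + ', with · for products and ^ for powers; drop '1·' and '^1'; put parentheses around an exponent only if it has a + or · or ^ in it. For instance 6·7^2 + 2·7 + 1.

2·7 + 6

[0] 14 ≡ 3·4 + 2 (base 4). Lift 5: 17. −1: 16.
[1] 16 ≡ 3·5 + 1 (base 5). Lift 6: 19. −1: 18.
[2] 18 ≡ 3·6 (base 6). Lift 7: 21. −1: 20.
[3] 20 ≡ 2·7 + 6 (base 7). Lift 8: 22. −1: 21.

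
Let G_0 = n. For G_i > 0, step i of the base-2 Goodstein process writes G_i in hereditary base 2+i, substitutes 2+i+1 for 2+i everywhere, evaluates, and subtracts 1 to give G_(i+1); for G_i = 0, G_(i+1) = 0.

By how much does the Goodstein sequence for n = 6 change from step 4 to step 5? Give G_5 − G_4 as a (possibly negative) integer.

51384

G_0=6  [base 2] 2^2 + 2  →[2↦3]→  3^3 + 3 = 30  −1 ⇒ G_1=29
G_1=29  [base 3] 3^3 + 2  →[3↦4]→  4^4 + 2 = 258  −1 ⇒ G_2=257
G_2=257  [base 4] 4^4 + 1  →[4↦5]→  5^5 + 1 = 3126  −1 ⇒ G_3=3125
G_3=3125  [base 5] 5^5  →[5↦6]→  6^6 = 46656  −1 ⇒ G_4=46655
G_4=46655  [base 6] 5·6^5 + 5·6^4 + 5·6^3 + 5·6^2 + 5·6 + 5  →[6↦7]→  5·7^5 + 5·7^4 + 5·7^3 + 5·7^2 + 5·7 + 5 = 98040  −1 ⇒ G_5=98039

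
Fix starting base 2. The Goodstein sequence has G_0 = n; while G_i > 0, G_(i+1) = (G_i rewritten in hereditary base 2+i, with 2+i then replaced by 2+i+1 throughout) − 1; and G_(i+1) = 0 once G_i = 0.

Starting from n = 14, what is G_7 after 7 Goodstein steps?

14 —HB2→ 2^(2 + 1) + 2^2 + 2 —bump→ 3^(3 + 1) + 3^3 + 3 = 111 —(−1)→ 110
110 —HB3→ 3^(3 + 1) + 3^3 + 2 —bump→ 4^(4 + 1) + 4^4 + 2 = 1282 —(−1)→ 1281
1281 —HB4→ 4^(4 + 1) + 4^4 + 1 —bump→ 5^(5 + 1) + 5^5 + 1 = 18751 —(−1)→ 18750
18750 —HB5→ 5^(5 + 1) + 5^5 —bump→ 6^(6 + 1) + 6^6 = 326592 —(−1)→ 326591
326591 —HB6→ 6^(6 + 1) + 5·6^5 + 5·6^4 + 5·6^3 + 5·6^2 + 5·6 + 5 —bump→ 7^(7 + 1) + 5·7^5 + 5·7^4 + 5·7^3 + 5·7^2 + 5·7 + 5 = 5862841 —(−1)→ 5862840
5862840 —HB7→ 7^(7 + 1) + 5·7^5 + 5·7^4 + 5·7^3 + 5·7^2 + 5·7 + 4 —bump→ 8^(8 + 1) + 5·8^5 + 5·8^4 + 5·8^3 + 5·8^2 + 5·8 + 4 = 134404972 —(−1)→ 134404971
134404971 —HB8→ 8^(8 + 1) + 5·8^5 + 5·8^4 + 5·8^3 + 5·8^2 + 5·8 + 3 —bump→ 9^(9 + 1) + 5·9^5 + 5·9^4 + 5·9^3 + 5·9^2 + 5·9 + 3 = 3487116549 —(−1)→ 3487116548
3487116548 —HB9→ 9^(9 + 1) + 5·9^5 + 5·9^4 + 5·9^3 + 5·9^2 + 5·9 + 2 —bump→ 10^(10 + 1) + 5·10^5 + 5·10^4 + 5·10^3 + 5·10^2 + 5·10 + 2 = 100000555552 —(−1)→ 100000555551

3487116548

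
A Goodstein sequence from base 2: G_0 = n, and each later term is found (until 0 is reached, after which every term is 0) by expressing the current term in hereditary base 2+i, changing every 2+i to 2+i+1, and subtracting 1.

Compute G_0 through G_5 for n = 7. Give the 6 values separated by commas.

7, 30, 259, 3127, 46657, 823543

(0) 7|_2 = 2^2 + 2 + 1 ↦ 3^3 + 3 + 1|_3 = 31 ⇒ 30
(1) 30|_3 = 3^3 + 3 ↦ 4^4 + 4|_4 = 260 ⇒ 259
(2) 259|_4 = 4^4 + 3 ↦ 5^5 + 3|_5 = 3128 ⇒ 3127
(3) 3127|_5 = 5^5 + 2 ↦ 6^6 + 2|_6 = 46658 ⇒ 46657
(4) 46657|_6 = 6^6 + 1 ↦ 7^7 + 1|_7 = 823544 ⇒ 823543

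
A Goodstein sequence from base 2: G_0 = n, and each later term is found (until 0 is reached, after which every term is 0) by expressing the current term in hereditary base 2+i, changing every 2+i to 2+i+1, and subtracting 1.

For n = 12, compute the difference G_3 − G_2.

14620

G_0 = 12. HB_2(12) = 2^(2 + 1) + 2^2. Bump = 108. G_1 = 107.
G_1 = 107. HB_3(107) = 3^(3 + 1) + 2·3^2 + 2·3 + 2. Bump = 1066. G_2 = 1065.
G_2 = 1065. HB_4(1065) = 4^(4 + 1) + 2·4^2 + 2·4 + 1. Bump = 15686. G_3 = 15685.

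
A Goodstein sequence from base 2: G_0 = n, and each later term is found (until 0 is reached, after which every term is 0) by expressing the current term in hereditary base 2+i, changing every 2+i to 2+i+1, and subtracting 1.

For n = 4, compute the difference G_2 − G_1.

(0) 4|_2 = 2^2 ↦ 3^3|_3 = 27 ⇒ 26
(1) 26|_3 = 2·3^2 + 2·3 + 2 ↦ 2·4^2 + 2·4 + 2|_4 = 42 ⇒ 41

15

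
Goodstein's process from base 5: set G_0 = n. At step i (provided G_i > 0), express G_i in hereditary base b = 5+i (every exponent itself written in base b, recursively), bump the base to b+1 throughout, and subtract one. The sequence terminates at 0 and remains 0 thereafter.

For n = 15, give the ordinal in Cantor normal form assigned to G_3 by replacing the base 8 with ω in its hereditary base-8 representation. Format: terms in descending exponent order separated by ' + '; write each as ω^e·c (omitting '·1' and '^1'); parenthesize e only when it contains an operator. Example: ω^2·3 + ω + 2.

ω·2 + 3

[0] 15 ≡ 3·5 (base 5). Lift 6: 18. −1: 17.
[1] 17 ≡ 2·6 + 5 (base 6). Lift 7: 19. −1: 18.
[2] 18 ≡ 2·7 + 4 (base 7). Lift 8: 20. −1: 19.
[3] 19 ≡ 2·8 + 3 (base 8). Lift 9: 21. −1: 20.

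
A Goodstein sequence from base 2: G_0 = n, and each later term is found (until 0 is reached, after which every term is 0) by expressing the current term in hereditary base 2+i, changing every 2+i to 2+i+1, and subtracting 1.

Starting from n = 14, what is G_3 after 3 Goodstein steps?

18750

base 2: 14 = 2^(2 + 1) + 2^2 + 2; at 3: 3^(3 + 1) + 3^3 + 3 = 111; next = 110
base 3: 110 = 3^(3 + 1) + 3^3 + 2; at 4: 4^(4 + 1) + 4^4 + 2 = 1282; next = 1281
base 4: 1281 = 4^(4 + 1) + 4^4 + 1; at 5: 5^(5 + 1) + 5^5 + 1 = 18751; next = 18750
base 5: 18750 = 5^(5 + 1) + 5^5; at 6: 6^(6 + 1) + 6^6 = 326592; next = 326591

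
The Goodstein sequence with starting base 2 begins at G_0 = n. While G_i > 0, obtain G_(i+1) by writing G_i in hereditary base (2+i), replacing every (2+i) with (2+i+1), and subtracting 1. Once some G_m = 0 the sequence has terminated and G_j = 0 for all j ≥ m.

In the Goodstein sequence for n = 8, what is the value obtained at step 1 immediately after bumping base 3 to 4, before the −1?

[0] 8 ≡ 2^(2 + 1) (base 2). Lift 3: 81. −1: 80.
[1] 80 ≡ 2·3^3 + 2·3^2 + 2·3 + 2 (base 3). Lift 4: 554. −1: 553.

554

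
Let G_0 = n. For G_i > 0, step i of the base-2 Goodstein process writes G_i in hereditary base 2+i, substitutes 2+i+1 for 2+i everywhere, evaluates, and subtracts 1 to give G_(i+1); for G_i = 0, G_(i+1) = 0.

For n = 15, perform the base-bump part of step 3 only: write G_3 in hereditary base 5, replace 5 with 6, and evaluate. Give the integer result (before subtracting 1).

15 —HB2→ 2^(2 + 1) + 2^2 + 2 + 1 —bump→ 3^(3 + 1) + 3^3 + 3 + 1 = 112 —(−1)→ 111
111 —HB3→ 3^(3 + 1) + 3^3 + 3 —bump→ 4^(4 + 1) + 4^4 + 4 = 1284 —(−1)→ 1283
1283 —HB4→ 4^(4 + 1) + 4^4 + 3 —bump→ 5^(5 + 1) + 5^5 + 3 = 18753 —(−1)→ 18752

326594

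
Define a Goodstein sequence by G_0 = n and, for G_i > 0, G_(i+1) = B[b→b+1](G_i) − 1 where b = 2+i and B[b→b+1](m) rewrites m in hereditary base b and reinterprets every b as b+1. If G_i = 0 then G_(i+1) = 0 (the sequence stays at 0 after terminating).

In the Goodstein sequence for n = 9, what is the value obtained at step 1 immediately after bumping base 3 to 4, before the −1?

1024

(0) 9|_2 = 2^(2 + 1) + 1 ↦ 3^(3 + 1) + 1|_3 = 82 ⇒ 81
(1) 81|_3 = 3^(3 + 1) ↦ 4^(4 + 1)|_4 = 1024 ⇒ 1023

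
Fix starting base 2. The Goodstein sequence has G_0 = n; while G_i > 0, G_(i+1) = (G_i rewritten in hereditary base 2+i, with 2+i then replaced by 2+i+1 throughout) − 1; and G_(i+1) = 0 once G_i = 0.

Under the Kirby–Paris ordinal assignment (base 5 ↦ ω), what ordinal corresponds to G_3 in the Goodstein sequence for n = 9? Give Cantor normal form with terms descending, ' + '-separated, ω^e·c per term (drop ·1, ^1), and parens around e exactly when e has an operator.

ω^ω·3 + ω^3·3 + ω^2·3 + ω·3 + 2

G_0=9  [base 2] 2^(2 + 1) + 1  →[2↦3]→  3^(3 + 1) + 1 = 82  −1 ⇒ G_1=81
G_1=81  [base 3] 3^(3 + 1)  →[3↦4]→  4^(4 + 1) = 1024  −1 ⇒ G_2=1023
G_2=1023  [base 4] 3·4^4 + 3·4^3 + 3·4^2 + 3·4 + 3  →[4↦5]→  3·5^5 + 3·5^3 + 3·5^2 + 3·5 + 3 = 9843  −1 ⇒ G_3=9842
G_3=9842  [base 5] 3·5^5 + 3·5^3 + 3·5^2 + 3·5 + 2  →[5↦6]→  3·6^6 + 3·6^3 + 3·6^2 + 3·6 + 2 = 140744  −1 ⇒ G_4=140743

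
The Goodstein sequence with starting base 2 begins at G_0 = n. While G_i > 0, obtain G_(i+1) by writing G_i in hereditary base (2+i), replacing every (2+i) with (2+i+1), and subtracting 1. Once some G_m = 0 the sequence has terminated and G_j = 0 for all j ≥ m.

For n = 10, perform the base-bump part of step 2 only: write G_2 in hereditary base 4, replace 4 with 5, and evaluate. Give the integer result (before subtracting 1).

15626

10 —HB2→ 2^(2 + 1) + 2 —bump→ 3^(3 + 1) + 3 = 84 —(−1)→ 83
83 —HB3→ 3^(3 + 1) + 2 —bump→ 4^(4 + 1) + 2 = 1026 —(−1)→ 1025
1025 —HB4→ 4^(4 + 1) + 1 —bump→ 5^(5 + 1) + 1 = 15626 —(−1)→ 15625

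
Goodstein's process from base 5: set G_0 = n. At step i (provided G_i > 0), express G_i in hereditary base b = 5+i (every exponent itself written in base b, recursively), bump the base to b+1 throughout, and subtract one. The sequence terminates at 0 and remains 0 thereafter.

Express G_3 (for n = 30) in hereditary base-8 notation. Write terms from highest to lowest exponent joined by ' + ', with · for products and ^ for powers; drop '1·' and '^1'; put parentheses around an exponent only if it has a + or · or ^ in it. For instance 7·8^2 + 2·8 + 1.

i=0: 30 = 5^2 + 5 (b=5); 5→6: 6^2 + 6 = 42; 42−1 = 41
i=1: 41 = 6^2 + 5 (b=6); 6→7: 7^2 + 5 = 54; 54−1 = 53
i=2: 53 = 7^2 + 4 (b=7); 7→8: 8^2 + 4 = 68; 68−1 = 67
i=3: 67 = 8^2 + 3 (b=8); 8→9: 9^2 + 3 = 84; 84−1 = 83

8^2 + 3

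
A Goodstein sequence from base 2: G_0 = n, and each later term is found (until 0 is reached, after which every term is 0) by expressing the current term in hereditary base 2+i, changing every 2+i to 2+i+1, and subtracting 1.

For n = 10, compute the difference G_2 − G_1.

10 —HB2→ 2^(2 + 1) + 2 —bump→ 3^(3 + 1) + 3 = 84 —(−1)→ 83
83 —HB3→ 3^(3 + 1) + 2 —bump→ 4^(4 + 1) + 2 = 1026 —(−1)→ 1025

942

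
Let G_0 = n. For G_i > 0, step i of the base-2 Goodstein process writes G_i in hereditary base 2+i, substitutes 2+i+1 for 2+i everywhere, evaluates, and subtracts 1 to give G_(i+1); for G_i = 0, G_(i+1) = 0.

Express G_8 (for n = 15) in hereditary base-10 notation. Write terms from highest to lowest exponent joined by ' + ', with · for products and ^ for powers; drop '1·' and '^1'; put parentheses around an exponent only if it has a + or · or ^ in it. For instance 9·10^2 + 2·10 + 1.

step 0: 15 = 2^(2 + 1) + 2^2 + 2 + 1; sub 3 for 2: 3^(3 + 1) + 3^3 + 3 + 1; = 112; G_1 = 112−1 = 111
step 1: 111 = 3^(3 + 1) + 3^3 + 3; sub 4 for 3: 4^(4 + 1) + 4^4 + 4; = 1284; G_2 = 1284−1 = 1283
step 2: 1283 = 4^(4 + 1) + 4^4 + 3; sub 5 for 4: 5^(5 + 1) + 5^5 + 3; = 18753; G_3 = 18753−1 = 18752
step 3: 18752 = 5^(5 + 1) + 5^5 + 2; sub 6 for 5: 6^(6 + 1) + 6^6 + 2; = 326594; G_4 = 326594−1 = 326593
step 4: 326593 = 6^(6 + 1) + 6^6 + 1; sub 7 for 6: 7^(7 + 1) + 7^7 + 1; = 6588345; G_5 = 6588345−1 = 6588344
step 5: 6588344 = 7^(7 + 1) + 7^7; sub 8 for 7: 8^(8 + 1) + 8^8; = 150994944; G_6 = 150994944−1 = 150994943
step 6: 150994943 = 8^(8 + 1) + 7·8^7 + 7·8^6 + 7·8^5 + 7·8^4 + 7·8^3 + 7·8^2 + 7·8 + 7; sub 9 for 8: 9^(9 + 1) + 7·9^7 + 7·9^6 + 7·9^5 + 7·9^4 + 7·9^3 + 7·9^2 + 7·9 + 7; = 3524450281; G_7 = 3524450281−1 = 3524450280
step 7: 3524450280 = 9^(9 + 1) + 7·9^7 + 7·9^6 + 7·9^5 + 7·9^4 + 7·9^3 + 7·9^2 + 7·9 + 6; sub 10 for 9: 10^(10 + 1) + 7·10^7 + 7·10^6 + 7·10^5 + 7·10^4 + 7·10^3 + 7·10^2 + 7·10 + 6; = 100077777776; G_8 = 100077777776−1 = 100077777775
step 8: 100077777775 = 10^(10 + 1) + 7·10^7 + 7·10^6 + 7·10^5 + 7·10^4 + 7·10^3 + 7·10^2 + 7·10 + 5; sub 11 for 10: 11^(11 + 1) + 7·11^7 + 7·11^6 + 7·11^5 + 7·11^4 + 7·11^3 + 7·11^2 + 7·11 + 5; = 3138578427935; G_9 = 3138578427935−1 = 3138578427934

10^(10 + 1) + 7·10^7 + 7·10^6 + 7·10^5 + 7·10^4 + 7·10^3 + 7·10^2 + 7·10 + 5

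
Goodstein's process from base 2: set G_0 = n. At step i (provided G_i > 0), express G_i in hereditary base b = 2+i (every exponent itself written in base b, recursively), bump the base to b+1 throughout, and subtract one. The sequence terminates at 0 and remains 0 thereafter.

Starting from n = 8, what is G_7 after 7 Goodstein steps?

774841151

base 2: 8 = 2^(2 + 1); at 3: 3^(3 + 1) = 81; next = 80
base 3: 80 = 2·3^3 + 2·3^2 + 2·3 + 2; at 4: 2·4^4 + 2·4^2 + 2·4 + 2 = 554; next = 553
base 4: 553 = 2·4^4 + 2·4^2 + 2·4 + 1; at 5: 2·5^5 + 2·5^2 + 2·5 + 1 = 6311; next = 6310
base 5: 6310 = 2·5^5 + 2·5^2 + 2·5; at 6: 2·6^6 + 2·6^2 + 2·6 = 93396; next = 93395
base 6: 93395 = 2·6^6 + 2·6^2 + 6 + 5; at 7: 2·7^7 + 2·7^2 + 7 + 5 = 1647196; next = 1647195
base 7: 1647195 = 2·7^7 + 2·7^2 + 7 + 4; at 8: 2·8^8 + 2·8^2 + 8 + 4 = 33554572; next = 33554571
base 8: 33554571 = 2·8^8 + 2·8^2 + 8 + 3; at 9: 2·9^9 + 2·9^2 + 9 + 3 = 774841152; next = 774841151
base 9: 774841151 = 2·9^9 + 2·9^2 + 9 + 2; at 10: 2·10^10 + 2·10^2 + 10 + 2 = 20000000212; next = 20000000211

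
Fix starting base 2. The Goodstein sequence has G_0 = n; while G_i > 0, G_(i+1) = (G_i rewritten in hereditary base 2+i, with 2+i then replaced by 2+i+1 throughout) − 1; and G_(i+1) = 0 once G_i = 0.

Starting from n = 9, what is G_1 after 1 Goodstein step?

9 —HB2→ 2^(2 + 1) + 1 —bump→ 3^(3 + 1) + 1 = 82 —(−1)→ 81
81 —HB3→ 3^(3 + 1) —bump→ 4^(4 + 1) = 1024 —(−1)→ 1023

81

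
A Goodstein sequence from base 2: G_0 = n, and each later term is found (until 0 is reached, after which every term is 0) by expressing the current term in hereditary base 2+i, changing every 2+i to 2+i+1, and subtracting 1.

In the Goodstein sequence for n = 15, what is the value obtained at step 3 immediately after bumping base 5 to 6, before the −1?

base 2: 15 = 2^(2 + 1) + 2^2 + 2 + 1; at 3: 3^(3 + 1) + 3^3 + 3 + 1 = 112; next = 111
base 3: 111 = 3^(3 + 1) + 3^3 + 3; at 4: 4^(4 + 1) + 4^4 + 4 = 1284; next = 1283
base 4: 1283 = 4^(4 + 1) + 4^4 + 3; at 5: 5^(5 + 1) + 5^5 + 3 = 18753; next = 18752
base 5: 18752 = 5^(5 + 1) + 5^5 + 2; at 6: 6^(6 + 1) + 6^6 + 2 = 326594; next = 326593

326594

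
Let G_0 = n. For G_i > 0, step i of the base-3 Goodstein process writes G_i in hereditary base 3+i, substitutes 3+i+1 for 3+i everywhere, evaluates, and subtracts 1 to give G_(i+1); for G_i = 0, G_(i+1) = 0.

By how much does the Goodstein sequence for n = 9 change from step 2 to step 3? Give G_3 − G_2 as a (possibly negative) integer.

9 —HB3→ 3^2 —bump→ 4^2 = 16 —(−1)→ 15
15 —HB4→ 3·4 + 3 —bump→ 3·5 + 3 = 18 —(−1)→ 17
17 —HB5→ 3·5 + 2 —bump→ 3·6 + 2 = 20 —(−1)→ 19

2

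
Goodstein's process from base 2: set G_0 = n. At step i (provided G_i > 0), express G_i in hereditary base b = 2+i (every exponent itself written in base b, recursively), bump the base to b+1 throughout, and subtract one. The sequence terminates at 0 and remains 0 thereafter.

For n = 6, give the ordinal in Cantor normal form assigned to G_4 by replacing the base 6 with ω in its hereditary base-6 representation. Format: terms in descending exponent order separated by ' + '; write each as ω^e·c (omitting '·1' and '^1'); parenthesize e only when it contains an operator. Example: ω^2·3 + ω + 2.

ω^5·5 + ω^4·5 + ω^3·5 + ω^2·5 + ω·5 + 5

(0) 6|_2 = 2^2 + 2 ↦ 3^3 + 3|_3 = 30 ⇒ 29
(1) 29|_3 = 3^3 + 2 ↦ 4^4 + 2|_4 = 258 ⇒ 257
(2) 257|_4 = 4^4 + 1 ↦ 5^5 + 1|_5 = 3126 ⇒ 3125
(3) 3125|_5 = 5^5 ↦ 6^6|_6 = 46656 ⇒ 46655
(4) 46655|_6 = 5·6^5 + 5·6^4 + 5·6^3 + 5·6^2 + 5·6 + 5 ↦ 5·7^5 + 5·7^4 + 5·7^3 + 5·7^2 + 5·7 + 5|_7 = 98040 ⇒ 98039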